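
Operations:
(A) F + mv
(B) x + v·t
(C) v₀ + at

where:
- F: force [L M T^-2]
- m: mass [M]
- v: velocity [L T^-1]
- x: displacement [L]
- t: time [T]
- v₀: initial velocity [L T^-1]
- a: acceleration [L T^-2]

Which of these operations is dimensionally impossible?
(A) F + mv

(A) F + mv: F [L M T^-2] and mv [L M T^-1] — different dimensions cannot be added/subtracted ✗
(B) x + v·t: x [L] and v·t [L] — same dimensions ✓
(C) v₀ + at: v₀ [L T^-1] and at [L T^-1] — same dimensions ✓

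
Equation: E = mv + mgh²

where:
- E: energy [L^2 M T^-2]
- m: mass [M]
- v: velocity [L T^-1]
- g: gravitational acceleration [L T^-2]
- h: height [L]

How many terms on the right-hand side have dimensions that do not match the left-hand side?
2

LHS E: [L^2 M T^-2]
- mv: [L M T^-1] ✗
- mgh²: [L^3 M T^-2] ✗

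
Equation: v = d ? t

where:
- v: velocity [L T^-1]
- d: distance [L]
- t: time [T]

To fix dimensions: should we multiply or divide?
division (÷): v = d ÷ t

v [L T^-1]; d [L]; t [T].
d × t → [L T] ✗
d ÷ t → [L T^-1] ✓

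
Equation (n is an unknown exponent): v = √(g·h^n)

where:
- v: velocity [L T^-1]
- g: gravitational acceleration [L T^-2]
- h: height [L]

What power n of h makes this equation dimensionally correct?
n = 1

v has dimensions [L T^-1]; h has dimensions [L].
With n = 1: √(g·h^1) has dimensions [L T^-1], matching the LHS ✓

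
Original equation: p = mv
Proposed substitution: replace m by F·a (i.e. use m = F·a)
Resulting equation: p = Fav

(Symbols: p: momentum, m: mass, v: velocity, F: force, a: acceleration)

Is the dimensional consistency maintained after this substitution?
No

[m] = [M] and [F·a] = [L^2 M T^-4]. These differ, so the substitution replaces a quantity by one of different dimensions and the result p = Fav has LHS [L M T^-1] vs RHS [L^3 M T^-5] — inconsistent.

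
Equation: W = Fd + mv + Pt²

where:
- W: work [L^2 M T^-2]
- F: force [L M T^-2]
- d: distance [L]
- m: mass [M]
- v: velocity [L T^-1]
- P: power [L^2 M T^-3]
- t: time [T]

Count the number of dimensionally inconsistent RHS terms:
2

LHS W: [L^2 M T^-2]
- Fd: [L^2 M T^-2] ✓
- mv: [L M T^-1] ✗
- Pt²: [L^2 M T^-1] ✗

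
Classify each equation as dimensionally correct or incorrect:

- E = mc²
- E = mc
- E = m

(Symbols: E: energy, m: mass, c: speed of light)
Dimensionally correct: E = mc²
Dimensionally incorrect: E = mc, E = m
Ordered (correct first, then incorrect): E = mc², E = mc, E = m

- E = mc²: LHS [L^2 M T^-2], RHS [L^2 M T^-2] → correct ✓
- E = mc: LHS [L^2 M T^-2], RHS [L M T^-1] → incorrect ✗
- E = m: LHS [L^2 M T^-2], RHS [M] → incorrect ✗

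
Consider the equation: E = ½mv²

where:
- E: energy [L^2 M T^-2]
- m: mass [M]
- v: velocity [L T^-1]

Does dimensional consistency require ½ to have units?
No

E has dimensions [L^2 M T^-2] and mv² already has dimensions [L^2 M T^-2], so the equation balances without ½ contributing any dimensions. ½ is a pure (dimensionless) number; changing or removing it would not affect dimensional consistency.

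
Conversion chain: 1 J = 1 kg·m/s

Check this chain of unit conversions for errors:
The chain is incorrect (it contains an error).

Incorrect: Joule is kg·m²/s², not kg·m/s (that is momentum)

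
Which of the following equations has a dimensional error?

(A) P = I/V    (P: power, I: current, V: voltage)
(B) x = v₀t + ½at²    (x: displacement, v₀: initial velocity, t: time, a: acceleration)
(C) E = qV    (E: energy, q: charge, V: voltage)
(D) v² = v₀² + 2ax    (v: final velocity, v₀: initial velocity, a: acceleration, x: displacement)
(A) P = I/V

The equation (A) P = I/V is dimensionally incorrect.

LHS (P): [L^2 M T^-3]
RHS (I/V): [I^2 L^-2 M^-1 T^3] ✗

The dimensions do not match. The other three equations balance.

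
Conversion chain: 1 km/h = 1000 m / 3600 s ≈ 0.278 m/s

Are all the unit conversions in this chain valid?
The chain is correct (no errors).

Correct: 1 km = 1000 m, 1 h = 3600 s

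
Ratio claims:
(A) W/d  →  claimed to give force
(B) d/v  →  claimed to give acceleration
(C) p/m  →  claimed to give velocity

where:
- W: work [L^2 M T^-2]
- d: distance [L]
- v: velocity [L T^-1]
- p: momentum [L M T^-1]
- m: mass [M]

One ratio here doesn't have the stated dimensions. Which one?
(B) d/v does not give acceleration

(A) W/d: [L M T^-2] = force [L M T^-2] ✓
(B) d/v: [T] ≠ acceleration [L T^-2] ✗
(C) p/m: [L T^-1] = velocity [L T^-1] ✓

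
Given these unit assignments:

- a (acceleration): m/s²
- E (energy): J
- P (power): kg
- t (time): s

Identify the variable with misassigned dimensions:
P

The variable P (power) should have units W, not kg.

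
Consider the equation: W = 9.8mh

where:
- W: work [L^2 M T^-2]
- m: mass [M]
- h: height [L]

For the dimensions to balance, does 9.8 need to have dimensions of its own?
Yes

W has dimensions [L^2 M T^-2], while mh alone has dimensions [L M]. For the equation to balance, the factor 9.8 must carry dimensions [L T^-2] — it is a dimensional constant (a numerical value of a physical quantity with its units suppressed), not a pure number.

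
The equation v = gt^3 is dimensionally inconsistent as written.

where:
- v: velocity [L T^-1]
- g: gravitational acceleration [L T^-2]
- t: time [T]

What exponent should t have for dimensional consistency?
The exponent of t should be 1: v = gt

The LHS v has dimensions [L T^-1]; t has dimensions [T].
As written, the RHS gt^3 (exponent 3 on t) has dimensions [L T], which does not match.
With exponent 1, the RHS gt has dimensions [L T^-1], matching the LHS.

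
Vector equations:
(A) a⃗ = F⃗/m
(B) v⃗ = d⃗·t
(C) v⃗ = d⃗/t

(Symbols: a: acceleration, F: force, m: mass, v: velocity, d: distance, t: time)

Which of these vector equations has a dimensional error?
(B) v⃗ = d⃗·t

(A) a⃗ = F⃗/m: LHS [L T^-2], RHS [L T^-2] ✓ — force (vector) divided by mass (scalar)
(B) v⃗ = d⃗·t: LHS [L T^-1], RHS [L T] ✗ — velocity is displacement per time; should be d⃗/t
(C) v⃗ = d⃗/t: LHS [L T^-1], RHS [L T^-1] ✓ — displacement (vector) divided by time (scalar)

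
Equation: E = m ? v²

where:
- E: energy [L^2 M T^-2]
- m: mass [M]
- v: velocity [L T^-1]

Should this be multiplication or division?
multiplication (×): E = m × v²

E [L^2 M T^-2]; m [M]; v² [L^2 T^-2].
m × v² → [L^2 M T^-2] ✓
m ÷ v² → [L^-2 M T^2] ✗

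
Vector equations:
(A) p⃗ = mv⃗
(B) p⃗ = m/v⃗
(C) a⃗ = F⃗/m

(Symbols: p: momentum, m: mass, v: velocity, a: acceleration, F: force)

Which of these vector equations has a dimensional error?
(B) p⃗ = m/v⃗

(A) p⃗ = mv⃗: LHS [L M T^-1], RHS [L M T^-1] ✓ — mass (scalar) times velocity (vector)
(B) p⃗ = m/v⃗: LHS [L M T^-1], RHS [L^-1 M T] ✗ — momentum is mass times velocity; should be mv⃗ (and division by a vector is undefined)
(C) a⃗ = F⃗/m: LHS [L T^-2], RHS [L T^-2] ✓ — force (vector) divided by mass (scalar)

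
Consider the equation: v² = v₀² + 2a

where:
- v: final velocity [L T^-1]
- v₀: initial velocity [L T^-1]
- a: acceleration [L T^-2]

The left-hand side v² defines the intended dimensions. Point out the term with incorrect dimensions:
The term 2a

Checking each RHS term against the LHS:
- v₀²: [L^2 T^-2] — matches v² [L^2 T^-2] ✓
- 2a: [L T^-2] — does NOT match v² [L^2 T^-2] ✗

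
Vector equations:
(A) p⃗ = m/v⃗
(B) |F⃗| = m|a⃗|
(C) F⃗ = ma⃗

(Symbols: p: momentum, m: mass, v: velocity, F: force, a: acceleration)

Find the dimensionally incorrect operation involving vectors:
(A) p⃗ = m/v⃗

(A) p⃗ = m/v⃗: LHS [L M T^-1], RHS [L^-1 M T] ✗ — momentum is mass times velocity; should be mv⃗ (and division by a vector is undefined)
(B) |F⃗| = m|a⃗|: LHS [L M T^-2], RHS [L M T^-2] ✓ — magnitudes of vectors are scalars
(C) F⃗ = ma⃗: LHS [L M T^-2], RHS [L M T^-2] ✓ — Force and acceleration are vectors, mass is a scalar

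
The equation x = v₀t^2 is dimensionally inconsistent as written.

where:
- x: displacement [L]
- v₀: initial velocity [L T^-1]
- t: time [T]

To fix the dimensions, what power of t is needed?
The exponent of t should be 1: x = v₀t

The LHS x has dimensions [L]; t has dimensions [T].
As written, the RHS v₀t^2 (exponent 2 on t) has dimensions [L T], which does not match.
With exponent 1, the RHS v₀t has dimensions [L], matching the LHS.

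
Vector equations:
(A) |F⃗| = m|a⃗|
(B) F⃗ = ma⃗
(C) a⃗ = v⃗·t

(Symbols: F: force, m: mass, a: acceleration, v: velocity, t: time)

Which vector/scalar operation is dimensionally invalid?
(C) a⃗ = v⃗·t

(A) |F⃗| = m|a⃗|: LHS [L M T^-2], RHS [L M T^-2] ✓ — magnitudes of vectors are scalars
(B) F⃗ = ma⃗: LHS [L M T^-2], RHS [L M T^-2] ✓ — Force and acceleration are vectors, mass is a scalar
(C) a⃗ = v⃗·t: LHS [L T^-2], RHS [L] ✗ — acceleration is velocity per time; should be v⃗/t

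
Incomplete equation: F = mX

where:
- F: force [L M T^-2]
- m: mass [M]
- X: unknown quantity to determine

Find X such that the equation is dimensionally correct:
X = a (acceleration), dimensions [L T^-2]

F has dimensions [L M T^-2]; the rest of the RHS (m) has dimensions [M].
So X must have dimensions [L T^-2] — X = a (acceleration).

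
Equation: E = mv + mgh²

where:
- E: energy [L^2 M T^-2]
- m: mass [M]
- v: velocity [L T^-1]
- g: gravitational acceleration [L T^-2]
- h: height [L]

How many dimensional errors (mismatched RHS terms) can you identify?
2

LHS E: [L^2 M T^-2]
- mv: [L M T^-1] ✗
- mgh²: [L^3 M T^-2] ✗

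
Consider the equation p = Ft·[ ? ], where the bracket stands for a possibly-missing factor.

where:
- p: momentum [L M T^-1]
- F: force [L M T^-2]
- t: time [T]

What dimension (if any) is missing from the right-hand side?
Nothing is missing — the bracketed factor must be dimensionless.

p has dimensions [L M T^-1] and Ft already has dimensions [L M T^-1], so p = Ft is dimensionally complete.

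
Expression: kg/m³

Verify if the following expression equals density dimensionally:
Yes

The expression kg/m³ has dimensions [L^-3 M], which is exactly density [L^-3 M].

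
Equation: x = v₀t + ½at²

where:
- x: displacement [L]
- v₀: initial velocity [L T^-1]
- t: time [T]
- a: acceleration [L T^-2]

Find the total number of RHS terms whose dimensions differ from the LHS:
0

LHS x: [L]
- v₀t: [L] ✓
- ½at²: [L] ✓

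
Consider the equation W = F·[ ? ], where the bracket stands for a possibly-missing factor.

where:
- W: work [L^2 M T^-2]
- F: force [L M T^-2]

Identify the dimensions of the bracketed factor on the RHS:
[L] — length (e.g. a distance d)

W has dimensions [L^2 M T^-2]; F has dimensions [L M T^-2].
The bracketed factor must supply [L^2 M T^-2] / [L M T^-2] = [L].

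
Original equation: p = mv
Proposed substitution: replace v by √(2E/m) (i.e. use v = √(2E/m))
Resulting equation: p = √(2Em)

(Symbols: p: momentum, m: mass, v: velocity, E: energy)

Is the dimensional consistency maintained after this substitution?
Yes

[v] = [L T^-1] and [√(2E/m)] = [L T^-1]. These match, so the substitution replaces a quantity by one of the same dimensions and the result p = √(2Em) has LHS [L M T^-1] vs RHS [L M T^-1] — still consistent.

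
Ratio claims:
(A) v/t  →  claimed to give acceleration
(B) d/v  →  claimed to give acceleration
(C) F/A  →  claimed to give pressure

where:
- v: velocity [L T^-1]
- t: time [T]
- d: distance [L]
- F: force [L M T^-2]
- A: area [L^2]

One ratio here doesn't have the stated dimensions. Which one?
(B) d/v does not give acceleration

(A) v/t: [L T^-2] = acceleration [L T^-2] ✓
(B) d/v: [T] ≠ acceleration [L T^-2] ✗
(C) F/A: [L^-1 M T^-2] = pressure [L^-1 M T^-2] ✓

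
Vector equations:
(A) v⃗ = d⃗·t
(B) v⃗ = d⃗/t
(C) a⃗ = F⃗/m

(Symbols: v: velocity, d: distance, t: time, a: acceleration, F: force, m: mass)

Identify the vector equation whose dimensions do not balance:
(A) v⃗ = d⃗·t

(A) v⃗ = d⃗·t: LHS [L T^-1], RHS [L T] ✗ — velocity is displacement per time; should be d⃗/t
(B) v⃗ = d⃗/t: LHS [L T^-1], RHS [L T^-1] ✓ — displacement (vector) divided by time (scalar)
(C) a⃗ = F⃗/m: LHS [L T^-2], RHS [L T^-2] ✓ — force (vector) divided by mass (scalar)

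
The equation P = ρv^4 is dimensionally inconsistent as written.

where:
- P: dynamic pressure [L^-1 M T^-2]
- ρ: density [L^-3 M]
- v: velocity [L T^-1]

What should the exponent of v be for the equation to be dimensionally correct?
The exponent of v should be 2: P = ρv^2

The LHS P has dimensions [L^-1 M T^-2]; v has dimensions [L T^-1].
As written, the RHS ρv^4 (exponent 4 on v) has dimensions [L M T^-4], which does not match.
With exponent 2, the RHS ρv^2 has dimensions [L^-1 M T^-2], matching the LHS.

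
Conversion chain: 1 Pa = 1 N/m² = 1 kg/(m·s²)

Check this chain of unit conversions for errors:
The chain is correct (no errors).

Correct: Pascal is Newton per square meter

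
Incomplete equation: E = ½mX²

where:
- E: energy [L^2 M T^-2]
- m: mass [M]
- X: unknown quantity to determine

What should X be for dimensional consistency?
X = v (velocity), dimensions [L T^-1]

E has dimensions [L^2 M T^-2]; the rest of the RHS (½m) has dimensions [M].
So X² must have dimensions [L^2 T^-2], i.e. X has dimensions [L T^-1] — X = v (velocity).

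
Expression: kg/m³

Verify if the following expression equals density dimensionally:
Yes

The expression kg/m³ has dimensions [L^-3 M], which is exactly density [L^-3 M].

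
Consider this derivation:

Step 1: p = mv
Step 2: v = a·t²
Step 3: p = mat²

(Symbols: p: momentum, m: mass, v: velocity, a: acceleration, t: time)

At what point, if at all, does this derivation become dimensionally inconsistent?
Step 2

Step 1: p = mv → LHS [L M T^-1], RHS [L M T^-1] ✓
Step 2: v = a·t² → LHS [L T^-1], RHS [L] ✗

The first dimensional inconsistency appears in step 2: v = a·t²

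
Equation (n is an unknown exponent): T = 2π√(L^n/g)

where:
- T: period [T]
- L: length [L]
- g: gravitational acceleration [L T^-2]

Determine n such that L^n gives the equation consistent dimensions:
n = 1

T has dimensions [T]; L has dimensions [L].
With n = 1: 2π√(L^1/g) has dimensions [T], matching the LHS ✓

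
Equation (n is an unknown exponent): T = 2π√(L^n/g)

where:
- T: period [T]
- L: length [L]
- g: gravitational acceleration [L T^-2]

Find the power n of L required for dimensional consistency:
n = 1

T has dimensions [T]; L has dimensions [L].
With n = 1: 2π√(L^1/g) has dimensions [T], matching the LHS ✓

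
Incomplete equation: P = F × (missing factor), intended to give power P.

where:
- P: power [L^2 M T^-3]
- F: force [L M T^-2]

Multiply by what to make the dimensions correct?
v (velocity), dimensions [L T^-1]

P has dimensions [L^2 M T^-3] and F has dimensions [L M T^-2].
The missing factor must have dimensions [L^2 M T^-3] / [L M T^-2] = [L T^-1], i.e. velocity (v).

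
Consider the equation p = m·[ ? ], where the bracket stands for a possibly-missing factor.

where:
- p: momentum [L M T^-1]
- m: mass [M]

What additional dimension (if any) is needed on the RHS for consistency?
[L T^-1] — velocity (e.g. v)

p has dimensions [L M T^-1]; m has dimensions [M].
The bracketed factor must supply [L M T^-1] / [M] = [L T^-1].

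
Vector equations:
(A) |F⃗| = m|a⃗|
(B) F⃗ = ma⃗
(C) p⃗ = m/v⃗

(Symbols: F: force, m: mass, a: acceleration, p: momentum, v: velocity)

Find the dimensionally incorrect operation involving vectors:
(C) p⃗ = m/v⃗

(A) |F⃗| = m|a⃗|: LHS [L M T^-2], RHS [L M T^-2] ✓ — magnitudes of vectors are scalars
(B) F⃗ = ma⃗: LHS [L M T^-2], RHS [L M T^-2] ✓ — Force and acceleration are vectors, mass is a scalar
(C) p⃗ = m/v⃗: LHS [L M T^-1], RHS [L^-1 M T] ✗ — momentum is mass times velocity; should be mv⃗ (and division by a vector is undefined)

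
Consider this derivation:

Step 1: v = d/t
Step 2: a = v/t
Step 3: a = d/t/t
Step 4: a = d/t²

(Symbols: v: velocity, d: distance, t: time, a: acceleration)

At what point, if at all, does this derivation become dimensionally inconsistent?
No step introduces an error — all steps are dimensionally consistent.

Step 1: v = d/t → LHS [L T^-1], RHS [L T^-1] ✓
Step 2: a = v/t → LHS [L T^-2], RHS [L T^-2] ✓
Step 3: a = d/t/t → LHS [L T^-2], RHS [L T^-2] ✓
Step 4: a = d/t² → LHS [L T^-2], RHS [L T^-2] ✓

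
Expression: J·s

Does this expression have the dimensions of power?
No

The expression J·s has dimensions [L^2 M T^-1], but power has dimensions [L^2 M T^-3].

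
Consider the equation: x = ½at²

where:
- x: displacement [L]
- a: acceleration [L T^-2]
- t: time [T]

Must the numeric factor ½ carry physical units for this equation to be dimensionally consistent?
No

x has dimensions [L] and at² already has dimensions [L], so the equation balances without ½ contributing any dimensions. ½ is a pure (dimensionless) number; changing or removing it would not affect dimensional consistency.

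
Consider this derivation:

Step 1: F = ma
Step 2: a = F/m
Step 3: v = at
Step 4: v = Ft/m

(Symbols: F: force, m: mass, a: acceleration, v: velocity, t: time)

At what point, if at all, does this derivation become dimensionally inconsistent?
No step introduces an error — all steps are dimensionally consistent.

Step 1: F = ma → LHS [L M T^-2], RHS [L M T^-2] ✓
Step 2: a = F/m → LHS [L T^-2], RHS [L T^-2] ✓
Step 3: v = at → LHS [L T^-1], RHS [L T^-1] ✓
Step 4: v = Ft/m → LHS [L T^-1], RHS [L T^-1] ✓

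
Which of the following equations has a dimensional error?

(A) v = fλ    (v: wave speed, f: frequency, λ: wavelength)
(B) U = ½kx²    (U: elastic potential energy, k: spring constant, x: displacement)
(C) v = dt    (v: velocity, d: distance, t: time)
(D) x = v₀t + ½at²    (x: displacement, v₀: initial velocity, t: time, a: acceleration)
(C) v = dt

The equation (C) v = dt is dimensionally incorrect.

LHS (v): [L T^-1]
RHS (dt): [L T] ✗

The dimensions do not match. The other three equations balance.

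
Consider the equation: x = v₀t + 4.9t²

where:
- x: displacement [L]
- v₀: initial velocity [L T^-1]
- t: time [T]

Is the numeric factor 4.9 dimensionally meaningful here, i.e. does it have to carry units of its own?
Yes

x has dimensions [L], while t² alone has dimensions [T^2]. For the equation to balance, the factor 4.9 must carry dimensions [L T^-2] — it is a dimensional constant (a numerical value of a physical quantity with its units suppressed), not a pure number.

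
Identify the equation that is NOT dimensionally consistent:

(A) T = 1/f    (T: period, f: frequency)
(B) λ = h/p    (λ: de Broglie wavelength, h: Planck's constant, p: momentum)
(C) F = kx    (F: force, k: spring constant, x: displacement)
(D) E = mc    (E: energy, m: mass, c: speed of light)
(D) E = mc

The equation (D) E = mc is dimensionally incorrect.

LHS (E): [L^2 M T^-2]
RHS (mc): [L M T^-1] ✗

The dimensions do not match. The other three equations balance.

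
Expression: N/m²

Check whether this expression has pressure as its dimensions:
Yes

The expression N/m² has dimensions [L^-1 M T^-2], which is exactly pressure [L^-1 M T^-2].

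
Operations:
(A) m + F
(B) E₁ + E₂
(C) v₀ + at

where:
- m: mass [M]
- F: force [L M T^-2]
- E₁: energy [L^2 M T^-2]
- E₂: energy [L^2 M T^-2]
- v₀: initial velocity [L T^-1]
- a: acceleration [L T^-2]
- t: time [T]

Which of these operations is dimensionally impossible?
(A) m + F

(A) m + F: m [M] and F [L M T^-2] — different dimensions cannot be added/subtracted ✗
(B) E₁ + E₂: E₁ [L^2 M T^-2] and E₂ [L^2 M T^-2] — same dimensions ✓
(C) v₀ + at: v₀ [L T^-1] and at [L T^-1] — same dimensions ✓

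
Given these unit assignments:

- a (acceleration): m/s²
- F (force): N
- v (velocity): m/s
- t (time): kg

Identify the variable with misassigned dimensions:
t

The variable t (time) should have units s, not kg.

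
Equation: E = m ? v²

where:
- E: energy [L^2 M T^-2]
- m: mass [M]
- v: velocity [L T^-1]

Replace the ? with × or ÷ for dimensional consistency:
multiplication (×): E = m × v²

E [L^2 M T^-2]; m [M]; v² [L^2 T^-2].
m × v² → [L^2 M T^-2] ✓
m ÷ v² → [L^-2 M T^2] ✗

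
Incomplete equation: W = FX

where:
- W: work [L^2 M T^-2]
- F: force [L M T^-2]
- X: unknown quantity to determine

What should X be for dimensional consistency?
X = d (distance), dimensions [L]

W has dimensions [L^2 M T^-2]; the rest of the RHS (F) has dimensions [L M T^-2].
So X must have dimensions [L] — X = d (distance).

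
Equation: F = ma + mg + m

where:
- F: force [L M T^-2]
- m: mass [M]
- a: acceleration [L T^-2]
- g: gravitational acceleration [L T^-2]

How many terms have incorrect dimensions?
1

LHS F: [L M T^-2]
- ma: [L M T^-2] ✓
- mg: [L M T^-2] ✓
- m: [M] ✗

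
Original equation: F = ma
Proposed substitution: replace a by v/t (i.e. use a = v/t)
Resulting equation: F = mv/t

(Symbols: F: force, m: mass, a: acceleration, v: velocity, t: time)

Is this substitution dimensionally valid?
Yes

[a] = [L T^-2] and [v/t] = [L T^-2]. These match, so the substitution replaces a quantity by one of the same dimensions and the result F = mv/t has LHS [L M T^-2] vs RHS [L M T^-2] — still consistent.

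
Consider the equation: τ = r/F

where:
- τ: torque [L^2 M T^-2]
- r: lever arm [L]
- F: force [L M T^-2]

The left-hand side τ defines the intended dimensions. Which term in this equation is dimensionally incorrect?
The right-hand side term r/F

τ has dimensions [L^2 M T^-2], but r/F has dimensions [M^-1 T^2], so the term r/F is dimensionally wrong for τ.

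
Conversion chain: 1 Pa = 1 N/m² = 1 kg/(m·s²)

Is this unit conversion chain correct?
The chain is correct (no errors).

Correct: Pascal is Newton per square meter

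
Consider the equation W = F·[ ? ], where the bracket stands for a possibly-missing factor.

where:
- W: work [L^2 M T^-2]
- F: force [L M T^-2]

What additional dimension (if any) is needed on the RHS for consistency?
[L] — length (e.g. a distance d)

W has dimensions [L^2 M T^-2]; F has dimensions [L M T^-2].
The bracketed factor must supply [L^2 M T^-2] / [L M T^-2] = [L].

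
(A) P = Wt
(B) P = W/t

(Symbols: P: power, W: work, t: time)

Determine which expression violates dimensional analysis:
(A)

(A) P = Wt: LHS [L^2 M T^-3], RHS [L^2 M T^-1] ✗
(B) P = W/t: LHS [L^2 M T^-3], RHS [L^2 M T^-3] ✓

Expression (A) P = Wt is dimensionally incorrect.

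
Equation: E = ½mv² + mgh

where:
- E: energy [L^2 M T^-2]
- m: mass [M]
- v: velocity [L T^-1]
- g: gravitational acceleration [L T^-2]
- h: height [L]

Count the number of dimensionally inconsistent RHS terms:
0

LHS E: [L^2 M T^-2]
- ½mv²: [L^2 M T^-2] ✓
- mgh: [L^2 M T^-2] ✓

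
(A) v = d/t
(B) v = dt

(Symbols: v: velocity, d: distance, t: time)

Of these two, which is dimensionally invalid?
(B)

(A) v = d/t: LHS [L T^-1], RHS [L T^-1] ✓
(B) v = dt: LHS [L T^-1], RHS [L T] ✗

Expression (B) v = dt is dimensionally incorrect.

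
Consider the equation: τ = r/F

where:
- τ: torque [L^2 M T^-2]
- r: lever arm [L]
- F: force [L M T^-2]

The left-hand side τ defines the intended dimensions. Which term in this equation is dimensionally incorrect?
The right-hand side term r/F

τ has dimensions [L^2 M T^-2], but r/F has dimensions [M^-1 T^2], so the term r/F is dimensionally wrong for τ.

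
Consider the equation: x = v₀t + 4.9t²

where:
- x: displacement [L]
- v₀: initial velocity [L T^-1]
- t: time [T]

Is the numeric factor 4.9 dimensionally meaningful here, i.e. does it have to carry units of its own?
Yes

x has dimensions [L], while t² alone has dimensions [T^2]. For the equation to balance, the factor 4.9 must carry dimensions [L T^-2] — it is a dimensional constant (a numerical value of a physical quantity with its units suppressed), not a pure number.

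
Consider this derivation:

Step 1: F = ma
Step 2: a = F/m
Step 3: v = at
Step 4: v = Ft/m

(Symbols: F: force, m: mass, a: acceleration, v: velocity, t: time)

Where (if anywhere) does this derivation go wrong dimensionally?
No step introduces an error — all steps are dimensionally consistent.

Step 1: F = ma → LHS [L M T^-2], RHS [L M T^-2] ✓
Step 2: a = F/m → LHS [L T^-2], RHS [L T^-2] ✓
Step 3: v = at → LHS [L T^-1], RHS [L T^-1] ✓
Step 4: v = Ft/m → LHS [L T^-1], RHS [L T^-1] ✓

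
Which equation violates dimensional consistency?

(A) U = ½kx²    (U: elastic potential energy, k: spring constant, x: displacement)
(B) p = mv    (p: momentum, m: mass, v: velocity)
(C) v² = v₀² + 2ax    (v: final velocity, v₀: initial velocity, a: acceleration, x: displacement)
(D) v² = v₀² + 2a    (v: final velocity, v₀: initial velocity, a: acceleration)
(D) v² = v₀² + 2a

The equation (D) v² = v₀² + 2a is dimensionally incorrect.

LHS (v²): [L^2 T^-2]
RHS terms:
  - v₀²: [L^2 T^-2] ✓
  - 2a: [L T^-2] ✗ (does not match LHS)

The dimensions do not match. The other three equations balance.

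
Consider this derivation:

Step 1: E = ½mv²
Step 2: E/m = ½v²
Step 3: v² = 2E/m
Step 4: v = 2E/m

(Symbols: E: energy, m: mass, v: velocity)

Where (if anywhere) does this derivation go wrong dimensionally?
Step 4

Step 1: E = ½mv² → LHS [L^2 M T^-2], RHS [L^2 M T^-2] ✓
Step 2: E/m = ½v² → LHS [L^2 T^-2], RHS [L^2 T^-2] ✓
Step 3: v² = 2E/m → LHS [L^2 T^-2], RHS [L^2 T^-2] ✓
Step 4: v = 2E/m → LHS [L T^-1], RHS [L^2 T^-2] ✗

The first dimensional inconsistency appears in step 4: v = 2E/m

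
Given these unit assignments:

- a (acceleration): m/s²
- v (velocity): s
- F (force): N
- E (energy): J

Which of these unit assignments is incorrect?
v

The variable v (velocity) should have units m/s, not s.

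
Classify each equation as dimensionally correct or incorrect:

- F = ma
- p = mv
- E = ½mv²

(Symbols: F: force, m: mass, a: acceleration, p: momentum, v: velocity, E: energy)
Dimensionally correct: F = ma, p = mv, E = ½mv²
Dimensionally incorrect: none
Ordered (correct first, then incorrect): F = ma, p = mv, E = ½mv²

- F = ma: LHS [L M T^-2], RHS [L M T^-2] → correct ✓
- p = mv: LHS [L M T^-1], RHS [L M T^-1] → correct ✓
- E = ½mv²: LHS [L^2 M T^-2], RHS [L^2 M T^-2] → correct ✓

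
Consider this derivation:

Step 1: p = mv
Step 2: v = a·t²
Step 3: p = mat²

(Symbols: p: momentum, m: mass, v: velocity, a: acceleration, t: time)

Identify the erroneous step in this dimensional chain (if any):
Step 2

Step 1: p = mv → LHS [L M T^-1], RHS [L M T^-1] ✓
Step 2: v = a·t² → LHS [L T^-1], RHS [L] ✗

The first dimensional inconsistency appears in step 2: v = a·t²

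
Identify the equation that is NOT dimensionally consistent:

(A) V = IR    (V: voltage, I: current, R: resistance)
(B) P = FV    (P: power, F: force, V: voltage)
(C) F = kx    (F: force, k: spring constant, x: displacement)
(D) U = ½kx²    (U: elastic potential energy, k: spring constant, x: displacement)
(B) P = FV

The equation (B) P = FV is dimensionally incorrect.

LHS (P): [L^2 M T^-3]
RHS (FV): [I^-1 L^3 M^2 T^-5] ✗

The dimensions do not match. The other three equations balance.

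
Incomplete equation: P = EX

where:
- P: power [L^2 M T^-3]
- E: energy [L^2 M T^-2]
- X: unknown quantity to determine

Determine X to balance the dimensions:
X = f (inverse time / frequency (1/t)), dimensions [T^-1]

P has dimensions [L^2 M T^-3]; the rest of the RHS (E) has dimensions [L^2 M T^-2].
So X must have dimensions [T^-1] — X = f (inverse time / frequency (1/t)).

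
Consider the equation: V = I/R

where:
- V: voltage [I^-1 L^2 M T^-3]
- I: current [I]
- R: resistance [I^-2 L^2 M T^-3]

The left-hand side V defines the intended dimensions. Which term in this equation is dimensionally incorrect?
The right-hand side term I/R

V has dimensions [I^-1 L^2 M T^-3], but I/R has dimensions [I^3 L^-2 M^-1 T^3], so the term I/R is dimensionally wrong for V.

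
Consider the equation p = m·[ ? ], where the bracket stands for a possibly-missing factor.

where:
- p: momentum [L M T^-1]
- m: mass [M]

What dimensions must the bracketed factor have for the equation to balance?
[L T^-1] — velocity (e.g. v)

p has dimensions [L M T^-1]; m has dimensions [M].
The bracketed factor must supply [L M T^-1] / [M] = [L T^-1].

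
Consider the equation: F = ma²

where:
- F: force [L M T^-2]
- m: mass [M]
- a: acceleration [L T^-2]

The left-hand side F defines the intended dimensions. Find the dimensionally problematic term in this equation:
The right-hand side term ma²

F has dimensions [L M T^-2], but ma² has dimensions [L^2 M T^-4], so the term ma² is dimensionally wrong for F.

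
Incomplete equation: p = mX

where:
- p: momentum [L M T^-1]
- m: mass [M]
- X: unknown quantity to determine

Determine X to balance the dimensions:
X = v (velocity), dimensions [L T^-1]

p has dimensions [L M T^-1]; the rest of the RHS (m) has dimensions [M].
So X must have dimensions [L T^-1] — X = v (velocity).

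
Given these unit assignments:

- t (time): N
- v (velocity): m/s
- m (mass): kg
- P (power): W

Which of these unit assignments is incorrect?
t

The variable t (time) should have units s, not N.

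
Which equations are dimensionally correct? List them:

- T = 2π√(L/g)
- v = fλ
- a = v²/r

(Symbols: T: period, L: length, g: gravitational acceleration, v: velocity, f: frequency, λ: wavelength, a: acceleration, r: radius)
Dimensionally correct: T = 2π√(L/g), v = fλ, a = v²/r
Dimensionally incorrect: none
Ordered (correct first, then incorrect): T = 2π√(L/g), v = fλ, a = v²/r

- T = 2π√(L/g): LHS [T], RHS [T] → correct ✓
- v = fλ: LHS [L T^-1], RHS [L T^-1] → correct ✓
- a = v²/r: LHS [L T^-2], RHS [L T^-2] → correct ✓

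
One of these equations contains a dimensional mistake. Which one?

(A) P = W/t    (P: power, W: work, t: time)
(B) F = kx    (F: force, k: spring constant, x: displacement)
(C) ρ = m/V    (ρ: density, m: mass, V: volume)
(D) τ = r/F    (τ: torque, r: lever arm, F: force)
(D) τ = r/F

The equation (D) τ = r/F is dimensionally incorrect.

LHS (τ): [L^2 M T^-2]
RHS (r/F): [M^-1 T^2] ✗

The dimensions do not match. The other three equations balance.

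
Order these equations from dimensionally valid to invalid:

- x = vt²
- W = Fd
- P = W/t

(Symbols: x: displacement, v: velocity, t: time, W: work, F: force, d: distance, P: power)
Dimensionally correct: W = Fd, P = W/t
Dimensionally incorrect: x = vt²
Ordered (correct first, then incorrect): W = Fd, P = W/t, x = vt²

- x = vt²: LHS [L], RHS [L T] → incorrect ✗
- W = Fd: LHS [L^2 M T^-2], RHS [L^2 M T^-2] → correct ✓
- P = W/t: LHS [L^2 M T^-3], RHS [L^2 M T^-3] → correct ✓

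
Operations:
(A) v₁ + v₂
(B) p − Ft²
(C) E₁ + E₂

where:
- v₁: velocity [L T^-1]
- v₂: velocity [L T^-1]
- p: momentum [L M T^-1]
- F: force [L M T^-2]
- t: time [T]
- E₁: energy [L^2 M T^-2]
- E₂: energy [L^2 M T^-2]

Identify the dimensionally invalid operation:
(B) p − Ft²

(A) v₁ + v₂: v₁ [L T^-1] and v₂ [L T^-1] — same dimensions ✓
(B) p − Ft²: p [L M T^-1] and Ft² [L M] — different dimensions cannot be added/subtracted ✗
(C) E₁ + E₂: E₁ [L^2 M T^-2] and E₂ [L^2 M T^-2] — same dimensions ✓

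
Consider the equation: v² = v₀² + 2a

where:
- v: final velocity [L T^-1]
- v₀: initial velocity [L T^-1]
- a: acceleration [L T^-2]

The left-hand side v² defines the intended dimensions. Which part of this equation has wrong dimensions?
The term 2a

Checking each RHS term against the LHS:
- v₀²: [L^2 T^-2] — matches v² [L^2 T^-2] ✓
- 2a: [L T^-2] — does NOT match v² [L^2 T^-2] ✗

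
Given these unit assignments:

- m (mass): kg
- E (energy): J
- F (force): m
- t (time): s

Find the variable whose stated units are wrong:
F

The variable F (force) should have units N, not m.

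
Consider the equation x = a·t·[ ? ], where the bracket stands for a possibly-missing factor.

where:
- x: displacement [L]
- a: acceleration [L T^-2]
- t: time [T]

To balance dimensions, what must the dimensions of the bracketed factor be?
[T] — time (e.g. t)

x has dimensions [L]; a·t has dimensions [L T^-1].
The bracketed factor must supply [L] / [L T^-1] = [T].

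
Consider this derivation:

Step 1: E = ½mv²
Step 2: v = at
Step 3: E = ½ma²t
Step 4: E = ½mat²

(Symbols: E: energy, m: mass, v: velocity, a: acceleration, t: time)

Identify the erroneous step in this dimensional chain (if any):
Step 3

Step 1: E = ½mv² → LHS [L^2 M T^-2], RHS [L^2 M T^-2] ✓
Step 2: v = at → LHS [L T^-1], RHS [L T^-1] ✓
Step 3: E = ½ma²t → LHS [L^2 M T^-2], RHS [L^2 M T^-3] ✗

The first dimensional inconsistency appears in step 3: E = ½ma²t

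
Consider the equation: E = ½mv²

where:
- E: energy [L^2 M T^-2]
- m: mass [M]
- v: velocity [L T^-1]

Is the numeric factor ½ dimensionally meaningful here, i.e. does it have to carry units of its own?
No

E has dimensions [L^2 M T^-2] and mv² already has dimensions [L^2 M T^-2], so the equation balances without ½ contributing any dimensions. ½ is a pure (dimensionless) number; changing or removing it would not affect dimensional consistency.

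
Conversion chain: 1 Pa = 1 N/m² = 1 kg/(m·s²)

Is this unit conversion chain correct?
The chain is correct (no errors).

Correct: Pascal is Newton per square meter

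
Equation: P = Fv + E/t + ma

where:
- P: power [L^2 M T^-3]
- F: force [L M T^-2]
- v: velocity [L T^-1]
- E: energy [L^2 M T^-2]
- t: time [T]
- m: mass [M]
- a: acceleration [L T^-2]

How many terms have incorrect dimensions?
1

LHS P: [L^2 M T^-3]
- Fv: [L^2 M T^-3] ✓
- E/t: [L^2 M T^-3] ✓
- ma: [L M T^-2] ✗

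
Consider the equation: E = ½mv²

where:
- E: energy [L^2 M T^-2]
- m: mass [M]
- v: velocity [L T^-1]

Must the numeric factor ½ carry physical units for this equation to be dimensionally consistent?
No

E has dimensions [L^2 M T^-2] and mv² already has dimensions [L^2 M T^-2], so the equation balances without ½ contributing any dimensions. ½ is a pure (dimensionless) number; changing or removing it would not affect dimensional consistency.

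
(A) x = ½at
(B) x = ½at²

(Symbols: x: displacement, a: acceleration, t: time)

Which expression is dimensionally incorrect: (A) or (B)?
(A)

(A) x = ½at: LHS [L], RHS [L T^-1] ✗
(B) x = ½at²: LHS [L], RHS [L] ✓

Expression (A) x = ½at is dimensionally incorrect.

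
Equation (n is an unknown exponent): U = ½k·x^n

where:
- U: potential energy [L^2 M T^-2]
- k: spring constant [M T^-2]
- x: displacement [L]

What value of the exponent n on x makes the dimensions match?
n = 2

U has dimensions [L^2 M T^-2]; x has dimensions [L].
The rest of the RHS has dimensions [M T^-2], so x^n must supply [L^2].
With n = 2: ½k·x^2 has dimensions [L^2 M T^-2], matching the LHS ✓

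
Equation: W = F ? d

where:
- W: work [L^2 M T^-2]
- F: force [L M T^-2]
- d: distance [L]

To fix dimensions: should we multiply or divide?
multiplication (×): W = F × d

W [L^2 M T^-2]; F [L M T^-2]; d [L].
F × d → [L^2 M T^-2] ✓
F ÷ d → [M T^-2] ✗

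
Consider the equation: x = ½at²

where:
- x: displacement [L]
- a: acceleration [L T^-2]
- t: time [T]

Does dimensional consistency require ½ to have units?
No

x has dimensions [L] and at² already has dimensions [L], so the equation balances without ½ contributing any dimensions. ½ is a pure (dimensionless) number; changing or removing it would not affect dimensional consistency.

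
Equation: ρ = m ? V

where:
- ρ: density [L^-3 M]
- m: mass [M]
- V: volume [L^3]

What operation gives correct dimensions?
division (÷): ρ = m ÷ V

ρ [L^-3 M]; m [M]; V [L^3].
m × V → [L^3 M] ✗
m ÷ V → [L^-3 M] ✓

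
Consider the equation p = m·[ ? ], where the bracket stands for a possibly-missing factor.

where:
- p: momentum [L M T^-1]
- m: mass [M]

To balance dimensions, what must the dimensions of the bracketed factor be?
[L T^-1] — velocity (e.g. v)

p has dimensions [L M T^-1]; m has dimensions [M].
The bracketed factor must supply [L M T^-1] / [M] = [L T^-1].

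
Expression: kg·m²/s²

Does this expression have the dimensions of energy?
Yes

The expression kg·m²/s² has dimensions [L^2 M T^-2], which is exactly energy [L^2 M T^-2].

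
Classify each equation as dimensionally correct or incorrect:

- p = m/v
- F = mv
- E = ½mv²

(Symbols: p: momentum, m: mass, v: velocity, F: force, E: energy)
Dimensionally correct: E = ½mv²
Dimensionally incorrect: p = m/v, F = mv
Ordered (correct first, then incorrect): E = ½mv², p = m/v, F = mv

- p = m/v: LHS [L M T^-1], RHS [L^-1 M T] → incorrect ✗
- F = mv: LHS [L M T^-2], RHS [L M T^-1] → incorrect ✗
- E = ½mv²: LHS [L^2 M T^-2], RHS [L^2 M T^-2] → correct ✓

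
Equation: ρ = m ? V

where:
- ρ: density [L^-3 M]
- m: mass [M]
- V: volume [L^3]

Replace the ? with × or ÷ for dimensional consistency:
division (÷): ρ = m ÷ V

ρ [L^-3 M]; m [M]; V [L^3].
m × V → [L^3 M] ✗
m ÷ V → [L^-3 M] ✓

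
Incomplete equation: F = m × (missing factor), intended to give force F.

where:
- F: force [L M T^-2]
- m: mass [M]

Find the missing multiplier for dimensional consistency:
a (acceleration), dimensions [L T^-2]

F has dimensions [L M T^-2] and m has dimensions [M].
The missing factor must have dimensions [L M T^-2] / [M] = [L T^-2], i.e. acceleration (a).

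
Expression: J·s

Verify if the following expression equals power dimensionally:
No

The expression J·s has dimensions [L^2 M T^-1], but power has dimensions [L^2 M T^-3].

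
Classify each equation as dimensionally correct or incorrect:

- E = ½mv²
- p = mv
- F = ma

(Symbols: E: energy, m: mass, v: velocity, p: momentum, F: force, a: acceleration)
Dimensionally correct: E = ½mv², p = mv, F = ma
Dimensionally incorrect: none
Ordered (correct first, then incorrect): E = ½mv², p = mv, F = ma

- E = ½mv²: LHS [L^2 M T^-2], RHS [L^2 M T^-2] → correct ✓
- p = mv: LHS [L M T^-1], RHS [L M T^-1] → correct ✓
- F = ma: LHS [L M T^-2], RHS [L M T^-2] → correct ✓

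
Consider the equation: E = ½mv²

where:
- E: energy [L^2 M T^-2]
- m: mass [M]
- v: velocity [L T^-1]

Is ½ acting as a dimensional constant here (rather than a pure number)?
No

E has dimensions [L^2 M T^-2] and mv² already has dimensions [L^2 M T^-2], so the equation balances without ½ contributing any dimensions. ½ is a pure (dimensionless) number; changing or removing it would not affect dimensional consistency.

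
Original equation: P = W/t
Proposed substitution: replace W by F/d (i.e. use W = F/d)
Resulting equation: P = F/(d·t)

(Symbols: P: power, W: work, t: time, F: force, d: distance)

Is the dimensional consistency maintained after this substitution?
No

[W] = [L^2 M T^-2] and [F/d] = [M T^-2]. These differ, so the substitution replaces a quantity by one of different dimensions and the result P = F/(d·t) has LHS [L^2 M T^-3] vs RHS [M T^-3] — inconsistent.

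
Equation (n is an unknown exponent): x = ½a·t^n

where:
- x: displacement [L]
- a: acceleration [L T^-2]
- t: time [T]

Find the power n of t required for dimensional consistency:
n = 2

x has dimensions [L]; t has dimensions [T].
The rest of the RHS has dimensions [L T^-2], so t^n must supply [T^2].
With n = 2: ½a·t^2 has dimensions [L], matching the LHS ✓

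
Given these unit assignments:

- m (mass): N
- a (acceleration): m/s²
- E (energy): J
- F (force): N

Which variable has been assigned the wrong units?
m

The variable m (mass) should have units kg, not N.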